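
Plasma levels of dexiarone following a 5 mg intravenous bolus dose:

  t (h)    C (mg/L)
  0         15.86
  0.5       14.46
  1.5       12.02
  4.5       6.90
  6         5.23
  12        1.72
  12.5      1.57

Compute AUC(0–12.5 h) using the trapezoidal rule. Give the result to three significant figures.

AUC = 80.0 mg/L·h

Trapezoidal AUC_0→12.5:
  [0→0.5]: (15.86+14.46)/2 × 0.5 = 7.58
  [0.5→1.5]: (14.46+12.02)/2 × 1 = 13.24
  [1.5→4.5]: (12.02+6.90)/2 × 3 = 28.38
  [4.5→6]: (6.90+5.23)/2 × 1.5 = 9.0975
  [6→12]: (5.23+1.72)/2 × 6 = 20.85
  [12→12.5]: (1.72+1.57)/2 × 0.5 = 0.8225
  Sum = 79.97 mg/L·h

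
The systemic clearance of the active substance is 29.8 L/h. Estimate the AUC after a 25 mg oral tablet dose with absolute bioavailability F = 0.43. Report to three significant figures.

AUC_0→∞ = F × Dose / CL
        = 0.43 × 25 / 29.8 = 0.360738 mg/L·h

AUC = 0.361 mg/L·h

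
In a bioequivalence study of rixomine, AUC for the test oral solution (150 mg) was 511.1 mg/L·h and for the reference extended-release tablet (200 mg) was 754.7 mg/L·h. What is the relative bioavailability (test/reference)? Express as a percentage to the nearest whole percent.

F_rel = 90%

F_rel = (AUC_test/D_test) / (AUC_ref/D_ref)
      = (511.1/150) / (754.7/200)
      = 3.40733 / 3.7735 = 0.9030 = 90.30%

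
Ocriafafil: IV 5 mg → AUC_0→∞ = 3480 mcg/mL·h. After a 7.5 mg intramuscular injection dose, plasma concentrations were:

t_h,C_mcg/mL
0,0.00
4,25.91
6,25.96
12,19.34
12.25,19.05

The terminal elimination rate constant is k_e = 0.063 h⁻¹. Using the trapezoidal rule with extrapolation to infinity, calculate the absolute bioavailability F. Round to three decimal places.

F = 0.105

Trapezoidal AUC_0→12.25 (intramuscular injection):
  [0→4]: (0.00+25.91)/2 × 4 = 51.82
  [4→6]: (25.91+25.96)/2 × 2 = 51.87
  [6→12]: (25.96+19.34)/2 × 6 = 135.9
  [12→12.25]: (19.34+19.05)/2 × 0.25 = 4.79875
  Sum = 244.38875 mcg/mL·h
Tail: C_last/k_e = 19.05/0.063 = 302.381
AUC_0→∞ (intramuscular injection) = 244.38875 + 302.381 = 546.76975 mcg/mL·h
F = (AUC_ev/D_ev)/(AUC_iv/D_iv) = (546.76975/7.5)/(3480/5) = 72.9026/696 = 0.1047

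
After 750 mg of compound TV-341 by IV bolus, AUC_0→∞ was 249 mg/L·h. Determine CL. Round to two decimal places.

CL = Dose_iv / AUC_0→∞
   = 750 / 249 = 3.01205 L/h

CL = 3.01 L/h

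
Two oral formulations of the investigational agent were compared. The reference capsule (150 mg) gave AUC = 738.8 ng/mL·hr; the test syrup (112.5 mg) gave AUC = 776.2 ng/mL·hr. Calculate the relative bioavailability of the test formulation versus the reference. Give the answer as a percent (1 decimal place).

F_rel = 140.1%

F_rel = (AUC_test/D_test) / (AUC_ref/D_ref)
      = (776.2/112.5) / (738.8/150)
      = 6.89956 / 4.92533 = 1.4008 = 140.08%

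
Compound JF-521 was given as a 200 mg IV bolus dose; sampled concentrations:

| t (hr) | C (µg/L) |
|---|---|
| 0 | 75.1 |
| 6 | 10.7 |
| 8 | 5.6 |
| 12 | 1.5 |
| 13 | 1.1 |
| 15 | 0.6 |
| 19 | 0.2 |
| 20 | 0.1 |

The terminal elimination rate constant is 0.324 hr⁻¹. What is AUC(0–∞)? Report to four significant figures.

Trapezoidal AUC_0→20:
  [0→6]: (75.1+10.7)/2 × 6 = 257.4
  [6→8]: (10.7+5.6)/2 × 2 = 16.3
  [8→12]: (5.6+1.5)/2 × 4 = 14.2
  [12→13]: (1.5+1.1)/2 × 1 = 1.3
  [13→15]: (1.1+0.6)/2 × 2 = 1.7
  [15→19]: (0.6+0.2)/2 × 4 = 1.6
  [19→20]: (0.2+0.1)/2 × 1 = 0.15
  Sum = 292.65 µg/L·hr
Extrapolated tail: C_last / k_e = 0.1 / 0.324 = 0.309
AUC_0→∞ = 292.65 + 0.309 = 292.959 µg/L·hr

AUC = 293.0 µg/L·hr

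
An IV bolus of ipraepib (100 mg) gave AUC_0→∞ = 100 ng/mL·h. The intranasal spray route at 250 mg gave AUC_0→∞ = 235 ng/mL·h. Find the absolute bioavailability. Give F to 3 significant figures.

F = 0.940

F = (AUC_ev / D_ev) / (AUC_iv / D_iv)
  = (235/250) / (100/100)
  = 0.94 / 1 = 0.9400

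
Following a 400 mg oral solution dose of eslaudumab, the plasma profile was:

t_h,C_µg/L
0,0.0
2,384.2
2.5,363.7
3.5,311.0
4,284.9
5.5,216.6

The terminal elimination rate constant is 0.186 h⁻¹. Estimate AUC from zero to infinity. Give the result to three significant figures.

Trapezoidal AUC_0→5.5:
  [0→2]: (0.0+384.2)/2 × 2 = 384.2
  [2→2.5]: (384.2+363.7)/2 × 0.5 = 186.975
  [2.5→3.5]: (363.7+311.0)/2 × 1 = 337.35
  [3.5→4]: (311.0+284.9)/2 × 0.5 = 148.975
  [4→5.5]: (284.9+216.6)/2 × 1.5 = 376.125
  Sum = 1433.625 µg/L·h
Extrapolated tail: C_last / k_e = 216.6 / 0.186 = 1164.516
AUC_0→∞ = 1433.625 + 1164.516 = 2598.141 µg/L·h

AUC = 2600 µg/L·h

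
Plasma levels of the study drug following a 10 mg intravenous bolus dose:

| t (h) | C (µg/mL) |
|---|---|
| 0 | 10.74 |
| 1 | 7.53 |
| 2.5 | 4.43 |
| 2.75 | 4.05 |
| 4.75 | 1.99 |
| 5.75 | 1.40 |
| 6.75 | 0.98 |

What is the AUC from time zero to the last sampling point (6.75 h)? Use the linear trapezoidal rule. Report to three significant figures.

Trapezoidal AUC_0→6.75:
  [0→1]: (10.74+7.53)/2 × 1 = 9.135
  [1→2.5]: (7.53+4.43)/2 × 1.5 = 8.97
  [2.5→2.75]: (4.43+4.05)/2 × 0.25 = 1.06
  [2.75→4.75]: (4.05+1.99)/2 × 2 = 6.04
  [4.75→5.75]: (1.99+1.40)/2 × 1 = 1.695
  [5.75→6.75]: (1.40+0.98)/2 × 1 = 1.19
  Sum = 28.09 µg/mL·h

AUC = 28.1 µg/mL·h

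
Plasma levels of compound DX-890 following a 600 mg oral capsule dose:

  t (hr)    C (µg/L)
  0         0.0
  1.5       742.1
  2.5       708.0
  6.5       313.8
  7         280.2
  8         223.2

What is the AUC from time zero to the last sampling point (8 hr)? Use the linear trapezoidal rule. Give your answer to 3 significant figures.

Trapezoidal AUC_0→8:
  [0→1.5]: (0.0+742.1)/2 × 1.5 = 556.575
  [1.5→2.5]: (742.1+708.0)/2 × 1 = 725.05
  [2.5→6.5]: (708.0+313.8)/2 × 4 = 2043.6
  [6.5→7]: (313.8+280.2)/2 × 0.5 = 148.5
  [7→8]: (280.2+223.2)/2 × 1 = 251.7
  Sum = 3725.425 µg/L·hr

AUC = 3730 µg/L·hr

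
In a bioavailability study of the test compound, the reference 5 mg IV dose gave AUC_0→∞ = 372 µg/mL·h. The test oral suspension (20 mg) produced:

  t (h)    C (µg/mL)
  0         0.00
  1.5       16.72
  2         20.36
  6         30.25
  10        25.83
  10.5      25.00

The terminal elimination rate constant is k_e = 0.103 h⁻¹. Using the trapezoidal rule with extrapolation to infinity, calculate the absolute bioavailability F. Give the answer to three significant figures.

F = 0.330

Trapezoidal AUC_0→10.5 (oral suspension):
  [0→1.5]: (0.00+16.72)/2 × 1.5 = 12.54
  [1.5→2]: (16.72+20.36)/2 × 0.5 = 9.27
  [2→6]: (20.36+30.25)/2 × 4 = 101.22
  [6→10]: (30.25+25.83)/2 × 4 = 112.16
  [10→10.5]: (25.83+25.00)/2 × 0.5 = 12.7075
  Sum = 247.8975 µg/mL·h
Tail: C_last/k_e = 25.00/0.103 = 242.718
AUC_0→∞ (oral suspension) = 247.8975 + 242.718 = 490.6155 µg/mL·h
F = (AUC_ev/D_ev)/(AUC_iv/D_iv) = (490.6155/20)/(372/5) = 24.530775/74.4 = 0.3297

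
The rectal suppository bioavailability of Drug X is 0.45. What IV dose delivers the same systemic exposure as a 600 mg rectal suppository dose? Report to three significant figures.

Systemic exposure from an extravascular dose = F × D_ev, so the equivalent IV dose is F × D_ev.
D_iv = F × D_ev = 0.45 × 600 = 270 mg

D_iv = 270 mg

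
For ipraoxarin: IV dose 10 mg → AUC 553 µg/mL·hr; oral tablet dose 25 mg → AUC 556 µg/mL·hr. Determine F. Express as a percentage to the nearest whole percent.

F = (AUC_ev / D_ev) / (AUC_iv / D_iv)
  = (556/25) / (553/10)
  = 22.24 / 55.3 = 0.4022
  = 40.22%

F = 40%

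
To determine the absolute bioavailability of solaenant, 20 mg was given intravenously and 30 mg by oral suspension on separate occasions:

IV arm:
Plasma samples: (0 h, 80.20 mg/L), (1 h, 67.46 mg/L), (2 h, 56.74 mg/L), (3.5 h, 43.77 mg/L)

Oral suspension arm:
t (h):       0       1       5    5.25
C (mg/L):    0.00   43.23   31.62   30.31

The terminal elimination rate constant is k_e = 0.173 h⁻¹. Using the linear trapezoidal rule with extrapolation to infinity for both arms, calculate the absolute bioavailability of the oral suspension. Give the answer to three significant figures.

Trapezoidal AUC_0→3.5 (IV):
  [0→1]: (80.20+67.46)/2 × 1 = 73.83
  [1→2]: (67.46+56.74)/2 × 1 = 62.1
  [2→3.5]: (56.74+43.77)/2 × 1.5 = 75.3825
  Sum = 211.3125 mg/L·h
IV tail: 43.77/0.173 = 253.006; AUC_iv,0→∞ = 211.3125 + 253.006 = 464.3185 mg/L·h
Trapezoidal AUC_0→5.25 (oral suspension):
  [0→1]: (0.00+43.23)/2 × 1 = 21.615
  [1→5]: (43.23+31.62)/2 × 4 = 149.7
  [5→5.25]: (31.62+30.31)/2 × 0.25 = 7.74125
  Sum = 179.05625 mg/L·h
oral suspension tail: 30.31/0.173 = 175.202; AUC_ev,0→∞ = 179.05625 + 175.202 = 354.25825 mg/L·h
F = (AUC_ev/D_ev)/(AUC_iv/D_iv) = (354.25825/30)/(464.3185/20) = 11.8086/23.215925 = 0.5086

F = 0.509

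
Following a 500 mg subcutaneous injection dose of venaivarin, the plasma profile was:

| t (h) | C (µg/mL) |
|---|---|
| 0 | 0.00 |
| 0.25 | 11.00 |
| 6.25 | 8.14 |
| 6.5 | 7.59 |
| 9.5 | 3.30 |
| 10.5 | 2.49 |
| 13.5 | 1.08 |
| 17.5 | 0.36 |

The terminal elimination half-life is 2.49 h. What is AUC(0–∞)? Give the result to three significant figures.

Trapezoidal AUC_0→17.5:
  [0→0.25]: (0.00+11.00)/2 × 0.25 = 1.375
  [0.25→6.25]: (11.00+8.14)/2 × 6 = 57.42
  [6.25→6.5]: (8.14+7.59)/2 × 0.25 = 1.96625
  [6.5→9.5]: (7.59+3.30)/2 × 3 = 16.335
  [9.5→10.5]: (3.30+2.49)/2 × 1 = 2.895
  [10.5→13.5]: (2.49+1.08)/2 × 3 = 5.355
  [13.5→17.5]: (1.08+0.36)/2 × 4 = 2.88
  Sum = 88.22625 µg/mL·h
k_e = ln2 / t½ = 0.693147 / 2.49 = 0.2784 h^-1
Extrapolated tail: C_last / k_e = 0.36 / 0.2784 = 1.293
AUC_0→∞ = 88.22625 + 1.293 = 89.51925 µg/mL·h

AUC = 89.5 µg/mL·h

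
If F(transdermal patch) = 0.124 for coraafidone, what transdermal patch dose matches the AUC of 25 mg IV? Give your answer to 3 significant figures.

For equal systemic exposure: F × D_ev = D_iv
D_ev = D_iv / F = 25 / 0.124 = 201.613 mg

D_transdermal = 202 mg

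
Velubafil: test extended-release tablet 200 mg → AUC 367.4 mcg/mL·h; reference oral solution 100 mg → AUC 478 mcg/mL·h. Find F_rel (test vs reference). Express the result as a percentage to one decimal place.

F_rel = 38.4%

F_rel = (AUC_test/D_test) / (AUC_ref/D_ref)
      = (367.4/200) / (478/100)
      = 1.837 / 4.78 = 0.3843 = 38.43%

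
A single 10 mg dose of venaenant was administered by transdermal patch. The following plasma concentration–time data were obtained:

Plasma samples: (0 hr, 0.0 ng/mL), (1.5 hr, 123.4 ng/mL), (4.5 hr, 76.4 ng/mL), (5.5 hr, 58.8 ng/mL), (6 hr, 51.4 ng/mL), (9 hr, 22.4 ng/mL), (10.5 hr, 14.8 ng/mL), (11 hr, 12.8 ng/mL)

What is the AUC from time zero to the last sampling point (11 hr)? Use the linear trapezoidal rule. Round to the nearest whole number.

Trapezoidal AUC_0→11:
  [0→1.5]: (0.0+123.4)/2 × 1.5 = 92.55
  [1.5→4.5]: (123.4+76.4)/2 × 3 = 299.7
  [4.5→5.5]: (76.4+58.8)/2 × 1 = 67.6
  [5.5→6]: (58.8+51.4)/2 × 0.5 = 27.55
  [6→9]: (51.4+22.4)/2 × 3 = 110.7
  [9→10.5]: (22.4+14.8)/2 × 1.5 = 27.9
  [10.5→11]: (14.8+12.8)/2 × 0.5 = 6.9
  Sum = 632.9 ng/mL·hr

AUC = 633 ng/mL·hr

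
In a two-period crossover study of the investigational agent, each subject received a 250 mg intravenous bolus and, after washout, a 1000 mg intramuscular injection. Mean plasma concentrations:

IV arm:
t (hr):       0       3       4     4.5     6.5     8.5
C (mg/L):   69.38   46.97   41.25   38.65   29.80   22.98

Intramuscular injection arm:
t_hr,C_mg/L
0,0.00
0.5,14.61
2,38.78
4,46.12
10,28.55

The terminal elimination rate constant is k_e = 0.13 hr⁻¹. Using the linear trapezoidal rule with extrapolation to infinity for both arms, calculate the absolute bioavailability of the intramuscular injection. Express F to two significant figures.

F = 0.27

Trapezoidal AUC_0→8.5 (IV):
  [0→3]: (69.38+46.97)/2 × 3 = 174.525
  [3→4]: (46.97+41.25)/2 × 1 = 44.11
  [4→4.5]: (41.25+38.65)/2 × 0.5 = 19.975
  [4.5→6.5]: (38.65+29.80)/2 × 2 = 68.45
  [6.5→8.5]: (29.80+22.98)/2 × 2 = 52.78
  Sum = 359.84 mg/L·hr
IV tail: 22.98/0.13 = 176.769; AUC_iv,0→∞ = 359.84 + 176.769 = 536.609 mg/L·hr
Trapezoidal AUC_0→10 (intramuscular injection):
  [0→0.5]: (0.00+14.61)/2 × 0.5 = 3.6525
  [0.5→2]: (14.61+38.78)/2 × 1.5 = 40.0425
  [2→4]: (38.78+46.12)/2 × 2 = 84.9
  [4→10]: (46.12+28.55)/2 × 6 = 224.01
  Sum = 352.605 mg/L·hr
intramuscular injection tail: 28.55/0.13 = 219.615; AUC_ev,0→∞ = 352.605 + 219.615 = 572.22 mg/L·hr
F = (AUC_ev/D_ev)/(AUC_iv/D_iv) = (572.22/1000)/(536.609/250) = 0.57222/2.146436 = 0.2666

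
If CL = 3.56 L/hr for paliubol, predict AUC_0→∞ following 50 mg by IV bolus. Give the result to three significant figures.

AUC = 14.0 mg/L·hr

AUC_0→∞ = Dose_iv / CL
        = 50 / 3.56 = 14.0449 mg/L·hr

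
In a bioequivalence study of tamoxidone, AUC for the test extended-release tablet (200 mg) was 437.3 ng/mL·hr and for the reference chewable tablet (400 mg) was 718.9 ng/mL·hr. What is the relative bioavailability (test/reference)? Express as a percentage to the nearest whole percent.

F_rel = 122%

F_rel = (AUC_test/D_test) / (AUC_ref/D_ref)
      = (437.3/200) / (718.9/400)
      = 2.1865 / 1.79725 = 1.2166 = 121.66%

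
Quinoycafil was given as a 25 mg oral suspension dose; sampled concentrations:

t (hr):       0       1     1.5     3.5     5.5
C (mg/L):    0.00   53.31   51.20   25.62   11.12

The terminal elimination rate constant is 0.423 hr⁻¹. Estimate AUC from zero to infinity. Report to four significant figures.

Trapezoidal AUC_0→5.5:
  [0→1]: (0.00+53.31)/2 × 1 = 26.655
  [1→1.5]: (53.31+51.20)/2 × 0.5 = 26.1275
  [1.5→3.5]: (51.20+25.62)/2 × 2 = 76.82
  [3.5→5.5]: (25.62+11.12)/2 × 2 = 36.74
  Sum = 166.3425 mg/L·hr
Extrapolated tail: C_last / k_e = 11.12 / 0.423 = 26.288
AUC_0→∞ = 166.3425 + 26.288 = 192.6305 mg/L·hr

AUC = 192.6 mg/L·hr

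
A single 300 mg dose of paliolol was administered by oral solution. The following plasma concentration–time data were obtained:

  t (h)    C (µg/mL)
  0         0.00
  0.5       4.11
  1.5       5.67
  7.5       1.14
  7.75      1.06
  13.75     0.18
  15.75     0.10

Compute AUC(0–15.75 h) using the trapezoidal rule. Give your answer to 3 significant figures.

Trapezoidal AUC_0→15.75:
  [0→0.5]: (0.00+4.11)/2 × 0.5 = 1.0275
  [0.5→1.5]: (4.11+5.67)/2 × 1 = 4.89
  [1.5→7.5]: (5.67+1.14)/2 × 6 = 20.43
  [7.5→7.75]: (1.14+1.06)/2 × 0.25 = 0.275
  [7.75→13.75]: (1.06+0.18)/2 × 6 = 3.72
  [13.75→15.75]: (0.18+0.10)/2 × 2 = 0.28
  Sum = 30.6225 µg/mL·h

AUC = 30.6 µg/mL·h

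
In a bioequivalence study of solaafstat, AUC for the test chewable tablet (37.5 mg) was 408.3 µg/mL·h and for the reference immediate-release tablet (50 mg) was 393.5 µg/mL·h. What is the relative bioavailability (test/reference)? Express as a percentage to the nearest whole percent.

F_rel = 138%

F_rel = (AUC_test/D_test) / (AUC_ref/D_ref)
      = (408.3/37.5) / (393.5/50)
      = 10.888 / 7.87 = 1.3835 = 138.35%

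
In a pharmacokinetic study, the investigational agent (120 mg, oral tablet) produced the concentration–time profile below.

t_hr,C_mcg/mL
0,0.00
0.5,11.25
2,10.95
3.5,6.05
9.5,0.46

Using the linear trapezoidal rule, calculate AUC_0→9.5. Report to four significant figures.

AUC = 51.74 mcg/mL·hr

Trapezoidal AUC_0→9.5:
  [0→0.5]: (0.00+11.25)/2 × 0.5 = 2.8125
  [0.5→2]: (11.25+10.95)/2 × 1.5 = 16.65
  [2→3.5]: (10.95+6.05)/2 × 1.5 = 12.75
  [3.5→9.5]: (6.05+0.46)/2 × 6 = 19.53
  Sum = 51.7425 mcg/mL·hr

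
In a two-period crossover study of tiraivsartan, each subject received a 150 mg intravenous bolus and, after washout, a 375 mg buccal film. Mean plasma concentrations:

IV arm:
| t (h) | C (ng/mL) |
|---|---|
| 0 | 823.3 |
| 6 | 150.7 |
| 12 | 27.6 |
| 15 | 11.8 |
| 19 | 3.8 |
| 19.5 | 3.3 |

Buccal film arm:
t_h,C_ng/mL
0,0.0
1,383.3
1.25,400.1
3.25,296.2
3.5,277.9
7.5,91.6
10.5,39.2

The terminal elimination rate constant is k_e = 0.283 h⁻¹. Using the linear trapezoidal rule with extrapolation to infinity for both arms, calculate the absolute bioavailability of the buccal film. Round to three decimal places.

Trapezoidal AUC_0→19.5 (IV):
  [0→6]: (823.3+150.7)/2 × 6 = 2922.0
  [6→12]: (150.7+27.6)/2 × 6 = 534.9
  [12→15]: (27.6+11.8)/2 × 3 = 59.1
  [15→19]: (11.8+3.8)/2 × 4 = 31.2
  [19→19.5]: (3.8+3.3)/2 × 0.5 = 1.775
  Sum = 3548.975 ng/mL·h
IV tail: 3.3/0.283 = 11.661; AUC_iv,0→∞ = 3548.975 + 11.661 = 3560.636 ng/mL·h
Trapezoidal AUC_0→10.5 (buccal film):
  [0→1]: (0.0+383.3)/2 × 1 = 191.65
  [1→1.25]: (383.3+400.1)/2 × 0.25 = 97.925
  [1.25→3.25]: (400.1+296.2)/2 × 2 = 696.3
  [3.25→3.5]: (296.2+277.9)/2 × 0.25 = 71.7625
  [3.5→7.5]: (277.9+91.6)/2 × 4 = 739.0
  [7.5→10.5]: (91.6+39.2)/2 × 3 = 196.2
  Sum = 1992.8375 ng/mL·h
buccal film tail: 39.2/0.283 = 138.516; AUC_ev,0→∞ = 1992.8375 + 138.516 = 2131.3535 ng/mL·h
F = (AUC_ev/D_ev)/(AUC_iv/D_iv) = (2131.3535/375)/(3560.636/150) = 5.68361/23.7376 = 0.2394

F = 0.239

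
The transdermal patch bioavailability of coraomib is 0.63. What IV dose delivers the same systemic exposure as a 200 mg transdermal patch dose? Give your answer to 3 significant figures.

Systemic exposure from an extravascular dose = F × D_ev, so the equivalent IV dose is F × D_ev.
D_iv = F × D_ev = 0.63 × 200 = 126 mg

D_iv = 126 mg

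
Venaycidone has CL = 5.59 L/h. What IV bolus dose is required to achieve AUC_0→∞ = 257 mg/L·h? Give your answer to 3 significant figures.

Dose = 1440 mg

Dose_iv = CL × AUC_0→∞
     = 5.59 × 257 = 1436.63 mg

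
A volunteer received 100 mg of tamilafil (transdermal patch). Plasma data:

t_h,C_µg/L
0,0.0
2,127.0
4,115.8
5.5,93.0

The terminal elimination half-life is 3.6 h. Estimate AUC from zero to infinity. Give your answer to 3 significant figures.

Trapezoidal AUC_0→5.5:
  [0→2]: (0.0+127.0)/2 × 2 = 127.0
  [2→4]: (127.0+115.8)/2 × 2 = 242.8
  [4→5.5]: (115.8+93.0)/2 × 1.5 = 156.6
  Sum = 526.4 µg/L·h
k_e = ln2 / t½ = 0.693147 / 3.6 = 0.1925 h^-1
Extrapolated tail: C_last / k_e = 93.0 / 0.1925 = 483.117
AUC_0→∞ = 526.4 + 483.117 = 1009.517 µg/L·h

AUC = 1010 µg/L·h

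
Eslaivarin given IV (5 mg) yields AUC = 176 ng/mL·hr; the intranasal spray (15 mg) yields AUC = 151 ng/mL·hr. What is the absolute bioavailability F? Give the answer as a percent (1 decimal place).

F = 28.6%

F = (AUC_ev / D_ev) / (AUC_iv / D_iv)
  = (151/15) / (176/5)
  = 10.0667 / 35.2 = 0.2860
  = 28.60%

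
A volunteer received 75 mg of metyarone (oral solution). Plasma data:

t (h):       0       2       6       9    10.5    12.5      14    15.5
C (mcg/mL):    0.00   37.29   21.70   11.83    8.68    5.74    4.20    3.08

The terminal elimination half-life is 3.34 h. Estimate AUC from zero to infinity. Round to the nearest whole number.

Trapezoidal AUC_0→15.5:
  [0→2]: (0.00+37.29)/2 × 2 = 37.29
  [2→6]: (37.29+21.70)/2 × 4 = 117.98
  [6→9]: (21.70+11.83)/2 × 3 = 50.295
  [9→10.5]: (11.83+8.68)/2 × 1.5 = 15.3825
  [10.5→12.5]: (8.68+5.74)/2 × 2 = 14.42
  [12.5→14]: (5.74+4.20)/2 × 1.5 = 7.455
  [14→15.5]: (4.20+3.08)/2 × 1.5 = 5.46
  Sum = 248.2825 mcg/mL·h
k_e = ln2 / t½ = 0.693147 / 3.34 = 0.2075 h^-1
Extrapolated tail: C_last / k_e = 3.08 / 0.2075 = 14.843
AUC_0→∞ = 248.2825 + 14.843 = 263.1255 mcg/mL·h

AUC = 263 mcg/mL·h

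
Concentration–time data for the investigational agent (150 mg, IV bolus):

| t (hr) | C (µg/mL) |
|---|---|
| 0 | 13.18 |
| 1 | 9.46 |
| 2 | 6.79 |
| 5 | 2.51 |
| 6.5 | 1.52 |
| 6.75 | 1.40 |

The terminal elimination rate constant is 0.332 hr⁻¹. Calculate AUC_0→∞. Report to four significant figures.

Trapezoidal AUC_0→6.75:
  [0→1]: (13.18+9.46)/2 × 1 = 11.32
  [1→2]: (9.46+6.79)/2 × 1 = 8.125
  [2→5]: (6.79+2.51)/2 × 3 = 13.95
  [5→6.5]: (2.51+1.52)/2 × 1.5 = 3.0225
  [6.5→6.75]: (1.52+1.40)/2 × 0.25 = 0.365
  Sum = 36.7825 µg/mL·hr
Extrapolated tail: C_last / k_e = 1.40 / 0.332 = 4.217
AUC_0→∞ = 36.7825 + 4.217 = 40.9995 µg/mL·hr

AUC = 41.00 µg/mL·hr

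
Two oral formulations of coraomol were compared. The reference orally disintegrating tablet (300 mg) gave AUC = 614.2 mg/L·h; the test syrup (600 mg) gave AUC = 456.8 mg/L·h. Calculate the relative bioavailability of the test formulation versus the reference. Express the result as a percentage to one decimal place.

F_rel = (AUC_test/D_test) / (AUC_ref/D_ref)
      = (456.8/600) / (614.2/300)
      = 0.761333 / 2.04733 = 0.3719 = 37.19%

F_rel = 37.2%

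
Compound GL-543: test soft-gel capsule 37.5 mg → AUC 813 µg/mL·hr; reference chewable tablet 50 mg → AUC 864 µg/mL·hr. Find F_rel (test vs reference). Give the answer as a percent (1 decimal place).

F_rel = 125.5%

F_rel = (AUC_test/D_test) / (AUC_ref/D_ref)
      = (813/37.5) / (864/50)
      = 21.68 / 17.28 = 1.2546 = 125.46%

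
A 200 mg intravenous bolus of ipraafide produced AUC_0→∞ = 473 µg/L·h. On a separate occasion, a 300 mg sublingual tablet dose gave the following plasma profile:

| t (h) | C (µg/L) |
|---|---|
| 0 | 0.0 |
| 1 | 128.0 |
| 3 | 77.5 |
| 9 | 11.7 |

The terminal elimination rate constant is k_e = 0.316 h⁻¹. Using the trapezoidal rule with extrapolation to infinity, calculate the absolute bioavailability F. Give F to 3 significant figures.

F = 0.809

Trapezoidal AUC_0→9 (sublingual tablet):
  [0→1]: (0.0+128.0)/2 × 1 = 64.0
  [1→3]: (128.0+77.5)/2 × 2 = 205.5
  [3→9]: (77.5+11.7)/2 × 6 = 267.6
  Sum = 537.1 µg/L·h
Tail: C_last/k_e = 11.7/0.316 = 37.025
AUC_0→∞ (sublingual tablet) = 537.1 + 37.025 = 574.125 µg/L·h
F = (AUC_ev/D_ev)/(AUC_iv/D_iv) = (574.125/300)/(473/200) = 1.91375/2.365 = 0.8092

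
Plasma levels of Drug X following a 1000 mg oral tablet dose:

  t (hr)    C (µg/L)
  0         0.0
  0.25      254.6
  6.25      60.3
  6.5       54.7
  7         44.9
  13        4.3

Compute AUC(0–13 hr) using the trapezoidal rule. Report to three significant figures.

AUC = 1160 µg/L·hr

Trapezoidal AUC_0→13:
  [0→0.25]: (0.0+254.6)/2 × 0.25 = 31.825
  [0.25→6.25]: (254.6+60.3)/2 × 6 = 944.7
  [6.25→6.5]: (60.3+54.7)/2 × 0.25 = 14.375
  [6.5→7]: (54.7+44.9)/2 × 0.5 = 24.9
  [7→13]: (44.9+4.3)/2 × 6 = 147.6
  Sum = 1163.4 µg/L·hr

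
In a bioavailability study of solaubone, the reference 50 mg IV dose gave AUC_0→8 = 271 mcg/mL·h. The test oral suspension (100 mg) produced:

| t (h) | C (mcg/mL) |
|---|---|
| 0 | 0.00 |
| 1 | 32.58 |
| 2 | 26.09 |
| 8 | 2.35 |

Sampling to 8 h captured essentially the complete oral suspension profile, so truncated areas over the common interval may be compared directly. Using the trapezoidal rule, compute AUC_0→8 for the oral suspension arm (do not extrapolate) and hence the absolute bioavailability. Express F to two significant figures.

F = 0.24

Trapezoidal AUC_0→8 (oral suspension):
  [0→1]: (0.00+32.58)/2 × 1 = 16.29
  [1→2]: (32.58+26.09)/2 × 1 = 29.335
  [2→8]: (26.09+2.35)/2 × 6 = 85.32
  Sum = 130.945 mcg/mL·h
F = (AUC_ev/D_ev)/(AUC_iv/D_iv) = (130.945/100)/(271/50) = 1.30945/5.42 = 0.2416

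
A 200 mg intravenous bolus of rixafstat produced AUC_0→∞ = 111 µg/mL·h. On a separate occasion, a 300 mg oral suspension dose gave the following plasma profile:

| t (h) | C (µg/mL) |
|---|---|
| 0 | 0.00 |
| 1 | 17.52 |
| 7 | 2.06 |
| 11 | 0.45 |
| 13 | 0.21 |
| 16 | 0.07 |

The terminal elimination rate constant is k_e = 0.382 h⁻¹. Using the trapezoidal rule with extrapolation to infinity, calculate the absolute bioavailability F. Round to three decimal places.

F = 0.443

Trapezoidal AUC_0→16 (oral suspension):
  [0→1]: (0.00+17.52)/2 × 1 = 8.76
  [1→7]: (17.52+2.06)/2 × 6 = 58.74
  [7→11]: (2.06+0.45)/2 × 4 = 5.02
  [11→13]: (0.45+0.21)/2 × 2 = 0.66
  [13→16]: (0.21+0.07)/2 × 3 = 0.42
  Sum = 73.6 µg/mL·h
Tail: C_last/k_e = 0.07/0.382 = 0.183
AUC_0→∞ (oral suspension) = 73.6 + 0.183 = 73.783 µg/mL·h
F = (AUC_ev/D_ev)/(AUC_iv/D_iv) = (73.783/300)/(111/200) = 0.245943/0.555 = 0.4431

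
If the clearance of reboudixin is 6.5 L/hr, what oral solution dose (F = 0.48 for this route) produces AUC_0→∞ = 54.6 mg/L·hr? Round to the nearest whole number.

Dose = CL × AUC_0→∞ / F
     = 6.5 × 54.6 / 0.48 = 739.375 mg

Dose = 739 mg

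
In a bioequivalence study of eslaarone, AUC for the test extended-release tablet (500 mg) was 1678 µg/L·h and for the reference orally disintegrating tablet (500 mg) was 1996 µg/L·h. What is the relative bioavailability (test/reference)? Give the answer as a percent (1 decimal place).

F_rel = (AUC_test/D_test) / (AUC_ref/D_ref)
      = (1678/500) / (1996/500)
      = 3.356 / 3.992 = 0.8407 = 84.07%

F_rel = 84.1%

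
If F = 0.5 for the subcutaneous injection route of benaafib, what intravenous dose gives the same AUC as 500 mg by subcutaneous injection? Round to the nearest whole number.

D_iv = 250 mg

Systemic exposure from an extravascular dose = F × D_ev, so the equivalent IV dose is F × D_ev.
D_iv = F × D_ev = 0.5 × 500 = 250 mg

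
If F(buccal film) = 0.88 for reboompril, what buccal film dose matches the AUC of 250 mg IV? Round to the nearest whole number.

For equal systemic exposure: F × D_ev = D_iv
D_ev = D_iv / F = 250 / 0.88 = 284.091 mg

D_buccal = 284 mg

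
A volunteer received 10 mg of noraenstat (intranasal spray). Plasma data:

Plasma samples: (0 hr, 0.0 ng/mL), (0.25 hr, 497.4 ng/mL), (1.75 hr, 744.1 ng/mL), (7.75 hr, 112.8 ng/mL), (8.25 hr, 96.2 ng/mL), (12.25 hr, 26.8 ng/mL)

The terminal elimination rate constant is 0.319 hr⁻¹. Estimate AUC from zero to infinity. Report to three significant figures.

Trapezoidal AUC_0→12.25:
  [0→0.25]: (0.0+497.4)/2 × 0.25 = 62.175
  [0.25→1.75]: (497.4+744.1)/2 × 1.5 = 931.125
  [1.75→7.75]: (744.1+112.8)/2 × 6 = 2570.7
  [7.75→8.25]: (112.8+96.2)/2 × 0.5 = 52.25
  [8.25→12.25]: (96.2+26.8)/2 × 4 = 246.0
  Sum = 3862.25 ng/mL·hr
Extrapolated tail: C_last / k_e = 26.8 / 0.319 = 84.013
AUC_0→∞ = 3862.25 + 84.013 = 3946.263 ng/mL·hr

AUC = 3950 ng/mL·hr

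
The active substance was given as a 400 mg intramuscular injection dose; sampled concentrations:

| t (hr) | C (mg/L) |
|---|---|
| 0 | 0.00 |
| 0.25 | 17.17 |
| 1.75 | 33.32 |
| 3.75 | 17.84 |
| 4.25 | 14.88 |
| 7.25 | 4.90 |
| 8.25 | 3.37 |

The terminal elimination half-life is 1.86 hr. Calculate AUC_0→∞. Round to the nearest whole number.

Trapezoidal AUC_0→8.25:
  [0→0.25]: (0.00+17.17)/2 × 0.25 = 2.14625
  [0.25→1.75]: (17.17+33.32)/2 × 1.5 = 37.8675
  [1.75→3.75]: (33.32+17.84)/2 × 2 = 51.16
  [3.75→4.25]: (17.84+14.88)/2 × 0.5 = 8.18
  [4.25→7.25]: (14.88+4.90)/2 × 3 = 29.67
  [7.25→8.25]: (4.90+3.37)/2 × 1 = 4.135
  Sum = 133.15875 mg/L·hr
k_e = ln2 / t½ = 0.693147 / 1.86 = 0.3727 hr^-1
Extrapolated tail: C_last / k_e = 3.37 / 0.3727 = 9.042
AUC_0→∞ = 133.15875 + 9.042 = 142.20075 mg/L·hr

AUC = 142 mg/L·hr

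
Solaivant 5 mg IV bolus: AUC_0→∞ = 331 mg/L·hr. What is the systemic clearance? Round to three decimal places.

CL = 0.015 L/hr

CL = Dose_iv / AUC_0→∞
   = 5 / 331 = 0.0151057 L/hr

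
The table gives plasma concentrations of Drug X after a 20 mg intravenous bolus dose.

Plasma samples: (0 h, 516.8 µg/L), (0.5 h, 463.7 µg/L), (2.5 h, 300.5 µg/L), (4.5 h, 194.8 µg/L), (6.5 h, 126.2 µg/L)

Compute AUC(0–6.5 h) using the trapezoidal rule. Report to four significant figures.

AUC = 1826 µg/L·h

Trapezoidal AUC_0→6.5:
  [0→0.5]: (516.8+463.7)/2 × 0.5 = 245.125
  [0.5→2.5]: (463.7+300.5)/2 × 2 = 764.2
  [2.5→4.5]: (300.5+194.8)/2 × 2 = 495.3
  [4.5→6.5]: (194.8+126.2)/2 × 2 = 321.0
  Sum = 1825.625 µg/L·h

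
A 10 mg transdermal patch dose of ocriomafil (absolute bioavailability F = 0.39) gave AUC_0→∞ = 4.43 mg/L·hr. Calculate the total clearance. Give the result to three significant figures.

CL = F × Dose / AUC_0→∞
   = 0.39 × 10 / 4.43 = 0.880361 L/hr

CL = 0.880 L/hr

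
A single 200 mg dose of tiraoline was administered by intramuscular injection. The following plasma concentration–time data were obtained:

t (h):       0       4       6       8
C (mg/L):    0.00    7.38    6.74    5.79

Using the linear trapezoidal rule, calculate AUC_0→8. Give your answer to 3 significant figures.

AUC = 41.4 mg/L·h

Trapezoidal AUC_0→8:
  [0→4]: (0.00+7.38)/2 × 4 = 14.76
  [4→6]: (7.38+6.74)/2 × 2 = 14.12
  [6→8]: (6.74+5.79)/2 × 2 = 12.53
  Sum = 41.41 mg/L·h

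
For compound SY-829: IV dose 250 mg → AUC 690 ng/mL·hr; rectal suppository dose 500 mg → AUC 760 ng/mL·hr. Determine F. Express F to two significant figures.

F = 0.55

F = (AUC_ev / D_ev) / (AUC_iv / D_iv)
  = (760/500) / (690/250)
  = 1.52 / 2.76 = 0.5507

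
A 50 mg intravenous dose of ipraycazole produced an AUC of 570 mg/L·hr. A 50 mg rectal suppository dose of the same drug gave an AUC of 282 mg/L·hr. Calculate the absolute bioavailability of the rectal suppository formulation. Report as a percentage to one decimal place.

F = 49.5%

F = (AUC_ev / D_ev) / (AUC_iv / D_iv)
  = (282/50) / (570/50)
  = 5.64 / 11.4 = 0.4947
  = 49.47%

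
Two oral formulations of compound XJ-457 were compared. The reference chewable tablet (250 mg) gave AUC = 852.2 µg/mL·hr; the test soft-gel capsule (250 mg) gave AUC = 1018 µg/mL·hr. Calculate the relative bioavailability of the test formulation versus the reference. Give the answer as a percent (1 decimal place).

F_rel = (AUC_test/D_test) / (AUC_ref/D_ref)
      = (1018/250) / (852.2/250)
      = 4.072 / 3.4088 = 1.1946 = 119.46%

F_rel = 119.5%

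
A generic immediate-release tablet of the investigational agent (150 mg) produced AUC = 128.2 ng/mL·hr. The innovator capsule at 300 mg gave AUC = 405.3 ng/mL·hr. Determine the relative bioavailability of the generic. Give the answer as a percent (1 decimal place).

F_rel = 63.3%

F_rel = (AUC_test/D_test) / (AUC_ref/D_ref)
      = (128.2/150) / (405.3/300)
      = 0.854667 / 1.351 = 0.6326 = 63.26%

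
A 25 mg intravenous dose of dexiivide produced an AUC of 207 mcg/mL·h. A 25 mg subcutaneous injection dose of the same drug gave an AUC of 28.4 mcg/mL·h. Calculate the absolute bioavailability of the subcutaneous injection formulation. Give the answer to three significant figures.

F = (AUC_ev / D_ev) / (AUC_iv / D_iv)
  = (28.4/25) / (207/25)
  = 1.136 / 8.28 = 0.1372

F = 0.137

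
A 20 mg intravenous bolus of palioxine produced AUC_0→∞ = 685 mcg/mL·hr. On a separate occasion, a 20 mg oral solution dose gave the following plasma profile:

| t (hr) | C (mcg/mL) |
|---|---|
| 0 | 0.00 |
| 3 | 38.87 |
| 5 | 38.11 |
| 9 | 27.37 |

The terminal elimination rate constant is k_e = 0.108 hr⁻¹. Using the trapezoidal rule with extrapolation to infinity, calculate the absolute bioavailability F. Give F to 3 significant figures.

Trapezoidal AUC_0→9 (oral solution):
  [0→3]: (0.00+38.87)/2 × 3 = 58.305
  [3→5]: (38.87+38.11)/2 × 2 = 76.98
  [5→9]: (38.11+27.37)/2 × 4 = 130.96
  Sum = 266.245 mcg/mL·hr
Tail: C_last/k_e = 27.37/0.108 = 253.426
AUC_0→∞ (oral solution) = 266.245 + 253.426 = 519.671 mcg/mL·hr
F = (AUC_ev/D_ev)/(AUC_iv/D_iv) = (519.671/20)/(685/20) = 25.98355/34.25 = 0.7586

F = 0.759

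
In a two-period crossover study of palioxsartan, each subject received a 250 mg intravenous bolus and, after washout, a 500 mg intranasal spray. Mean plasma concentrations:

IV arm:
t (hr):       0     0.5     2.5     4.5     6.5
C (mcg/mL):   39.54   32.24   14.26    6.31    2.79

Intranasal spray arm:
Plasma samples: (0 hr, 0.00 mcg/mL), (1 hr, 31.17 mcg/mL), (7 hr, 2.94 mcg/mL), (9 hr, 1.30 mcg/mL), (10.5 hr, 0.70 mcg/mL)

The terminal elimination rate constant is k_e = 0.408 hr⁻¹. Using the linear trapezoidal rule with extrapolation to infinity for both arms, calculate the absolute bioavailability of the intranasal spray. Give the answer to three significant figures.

F = 0.621

Trapezoidal AUC_0→6.5 (IV):
  [0→0.5]: (39.54+32.24)/2 × 0.5 = 17.945
  [0.5→2.5]: (32.24+14.26)/2 × 2 = 46.5
  [2.5→4.5]: (14.26+6.31)/2 × 2 = 20.57
  [4.5→6.5]: (6.31+2.79)/2 × 2 = 9.1
  Sum = 94.115 mcg/mL·hr
IV tail: 2.79/0.408 = 6.838; AUC_iv,0→∞ = 94.115 + 6.838 = 100.953 mcg/mL·hr
Trapezoidal AUC_0→10.5 (intranasal spray):
  [0→1]: (0.00+31.17)/2 × 1 = 15.585
  [1→7]: (31.17+2.94)/2 × 6 = 102.33
  [7→9]: (2.94+1.30)/2 × 2 = 4.24
  [9→10.5]: (1.30+0.70)/2 × 1.5 = 1.5
  Sum = 123.655 mcg/mL·hr
intranasal spray tail: 0.70/0.408 = 1.716; AUC_ev,0→∞ = 123.655 + 1.716 = 125.371 mcg/mL·hr
F = (AUC_ev/D_ev)/(AUC_iv/D_iv) = (125.371/500)/(100.953/250) = 0.250742/0.403812 = 0.6209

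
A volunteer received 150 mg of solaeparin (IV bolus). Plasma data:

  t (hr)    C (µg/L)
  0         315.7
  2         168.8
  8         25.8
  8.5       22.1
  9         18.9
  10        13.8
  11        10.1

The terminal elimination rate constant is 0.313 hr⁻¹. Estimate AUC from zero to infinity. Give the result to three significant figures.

Trapezoidal AUC_0→11:
  [0→2]: (315.7+168.8)/2 × 2 = 484.5
  [2→8]: (168.8+25.8)/2 × 6 = 583.8
  [8→8.5]: (25.8+22.1)/2 × 0.5 = 11.975
  [8.5→9]: (22.1+18.9)/2 × 0.5 = 10.25
  [9→10]: (18.9+13.8)/2 × 1 = 16.35
  [10→11]: (13.8+10.1)/2 × 1 = 11.95
  Sum = 1118.825 µg/L·hr
Extrapolated tail: C_last / k_e = 10.1 / 0.313 = 32.268
AUC_0→∞ = 1118.825 + 32.268 = 1151.093 µg/L·hr

AUC = 1150 µg/L·hr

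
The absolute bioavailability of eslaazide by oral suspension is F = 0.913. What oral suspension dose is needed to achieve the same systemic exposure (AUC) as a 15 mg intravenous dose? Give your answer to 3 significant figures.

For equal systemic exposure: F × D_ev = D_iv
D_ev = D_iv / F = 15 / 0.913 = 16.4294 mg

D_oral = 16.4 mg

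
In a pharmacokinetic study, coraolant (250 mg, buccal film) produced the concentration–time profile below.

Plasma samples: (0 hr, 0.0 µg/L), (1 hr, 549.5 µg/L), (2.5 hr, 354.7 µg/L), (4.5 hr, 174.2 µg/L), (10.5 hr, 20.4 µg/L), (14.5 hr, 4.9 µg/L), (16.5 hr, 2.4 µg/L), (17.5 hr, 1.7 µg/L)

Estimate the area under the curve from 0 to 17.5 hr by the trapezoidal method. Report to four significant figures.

AUC = 2126 µg/L·hr

Trapezoidal AUC_0→17.5:
  [0→1]: (0.0+549.5)/2 × 1 = 274.75
  [1→2.5]: (549.5+354.7)/2 × 1.5 = 678.15
  [2.5→4.5]: (354.7+174.2)/2 × 2 = 528.9
  [4.5→10.5]: (174.2+20.4)/2 × 6 = 583.8
  [10.5→14.5]: (20.4+4.9)/2 × 4 = 50.6
  [14.5→16.5]: (4.9+2.4)/2 × 2 = 7.3
  [16.5→17.5]: (2.4+1.7)/2 × 1 = 2.05
  Sum = 2125.55 µg/L·hr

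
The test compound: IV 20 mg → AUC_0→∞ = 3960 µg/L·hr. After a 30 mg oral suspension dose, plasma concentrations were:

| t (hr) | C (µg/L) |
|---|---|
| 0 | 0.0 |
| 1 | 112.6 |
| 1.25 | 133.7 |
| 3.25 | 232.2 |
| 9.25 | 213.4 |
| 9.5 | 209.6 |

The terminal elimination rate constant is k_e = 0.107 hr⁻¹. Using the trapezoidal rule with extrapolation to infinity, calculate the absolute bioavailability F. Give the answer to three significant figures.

F = 0.640

Trapezoidal AUC_0→9.5 (oral suspension):
  [0→1]: (0.0+112.6)/2 × 1 = 56.3
  [1→1.25]: (112.6+133.7)/2 × 0.25 = 30.7875
  [1.25→3.25]: (133.7+232.2)/2 × 2 = 365.9
  [3.25→9.25]: (232.2+213.4)/2 × 6 = 1336.8
  [9.25→9.5]: (213.4+209.6)/2 × 0.25 = 52.875
  Sum = 1842.6625 µg/L·hr
Tail: C_last/k_e = 209.6/0.107 = 1958.879
AUC_0→∞ (oral suspension) = 1842.6625 + 1958.879 = 3801.5415 µg/L·hr
F = (AUC_ev/D_ev)/(AUC_iv/D_iv) = (3801.5415/30)/(3960/20) = 126.71805/198 = 0.6400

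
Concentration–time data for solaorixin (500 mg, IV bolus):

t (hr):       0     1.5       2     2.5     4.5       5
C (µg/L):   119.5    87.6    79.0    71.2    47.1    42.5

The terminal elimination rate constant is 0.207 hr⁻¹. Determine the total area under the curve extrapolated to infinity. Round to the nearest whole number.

Trapezoidal AUC_0→5:
  [0→1.5]: (119.5+87.6)/2 × 1.5 = 155.325
  [1.5→2]: (87.6+79.0)/2 × 0.5 = 41.65
  [2→2.5]: (79.0+71.2)/2 × 0.5 = 37.55
  [2.5→4.5]: (71.2+47.1)/2 × 2 = 118.3
  [4.5→5]: (47.1+42.5)/2 × 0.5 = 22.4
  Sum = 375.225 µg/L·hr
Extrapolated tail: C_last / k_e = 42.5 / 0.207 = 205.314
AUC_0→∞ = 375.225 + 205.314 = 580.539 µg/L·hr

AUC = 581 µg/L·hr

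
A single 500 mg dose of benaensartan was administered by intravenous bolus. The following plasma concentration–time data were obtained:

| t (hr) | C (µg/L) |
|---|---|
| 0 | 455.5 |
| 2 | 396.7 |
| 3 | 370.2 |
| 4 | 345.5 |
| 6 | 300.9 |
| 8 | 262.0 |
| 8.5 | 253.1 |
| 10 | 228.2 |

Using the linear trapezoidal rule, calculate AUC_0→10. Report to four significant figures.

AUC = 3293 µg/L·hr

Trapezoidal AUC_0→10:
  [0→2]: (455.5+396.7)/2 × 2 = 852.2
  [2→3]: (396.7+370.2)/2 × 1 = 383.45
  [3→4]: (370.2+345.5)/2 × 1 = 357.85
  [4→6]: (345.5+300.9)/2 × 2 = 646.4
  [6→8]: (300.9+262.0)/2 × 2 = 562.9
  [8→8.5]: (262.0+253.1)/2 × 0.5 = 128.775
  [8.5→10]: (253.1+228.2)/2 × 1.5 = 360.975
  Sum = 3292.55 µg/L·hr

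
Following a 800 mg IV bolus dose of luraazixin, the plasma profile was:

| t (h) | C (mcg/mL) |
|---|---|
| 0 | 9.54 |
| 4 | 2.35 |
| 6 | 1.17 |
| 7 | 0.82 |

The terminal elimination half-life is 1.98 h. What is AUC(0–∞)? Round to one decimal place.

AUC = 30.6 mcg/mL·h

Trapezoidal AUC_0→7:
  [0→4]: (9.54+2.35)/2 × 4 = 23.78
  [4→6]: (2.35+1.17)/2 × 2 = 3.52
  [6→7]: (1.17+0.82)/2 × 1 = 0.995
  Sum = 28.295 mcg/mL·h
k_e = ln2 / t½ = 0.693147 / 1.98 = 0.3501 h^-1
Extrapolated tail: C_last / k_e = 0.82 / 0.3501 = 2.342
AUC_0→∞ = 28.295 + 2.342 = 30.637 mcg/mL·h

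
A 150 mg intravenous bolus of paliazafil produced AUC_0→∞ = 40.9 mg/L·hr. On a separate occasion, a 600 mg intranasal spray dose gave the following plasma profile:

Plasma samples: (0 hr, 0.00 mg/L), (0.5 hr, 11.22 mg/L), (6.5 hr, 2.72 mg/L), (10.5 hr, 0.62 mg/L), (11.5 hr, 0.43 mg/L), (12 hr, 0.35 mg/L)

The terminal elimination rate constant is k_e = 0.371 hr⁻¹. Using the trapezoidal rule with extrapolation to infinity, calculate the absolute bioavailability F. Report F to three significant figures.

Trapezoidal AUC_0→12 (intranasal spray):
  [0→0.5]: (0.00+11.22)/2 × 0.5 = 2.805
  [0.5→6.5]: (11.22+2.72)/2 × 6 = 41.82
  [6.5→10.5]: (2.72+0.62)/2 × 4 = 6.68
  [10.5→11.5]: (0.62+0.43)/2 × 1 = 0.525
  [11.5→12]: (0.43+0.35)/2 × 0.5 = 0.195
  Sum = 52.025 mg/L·hr
Tail: C_last/k_e = 0.35/0.371 = 0.943
AUC_0→∞ (intranasal spray) = 52.025 + 0.943 = 52.968 mg/L·hr
F = (AUC_ev/D_ev)/(AUC_iv/D_iv) = (52.968/600)/(40.9/150) = 0.08828/0.272667 = 0.3238

F = 0.324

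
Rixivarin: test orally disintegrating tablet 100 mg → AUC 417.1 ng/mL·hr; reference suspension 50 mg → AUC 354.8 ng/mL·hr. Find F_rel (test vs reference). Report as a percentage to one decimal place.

F_rel = 58.8%

F_rel = (AUC_test/D_test) / (AUC_ref/D_ref)
      = (417.1/100) / (354.8/50)
      = 4.171 / 7.096 = 0.5878 = 58.78%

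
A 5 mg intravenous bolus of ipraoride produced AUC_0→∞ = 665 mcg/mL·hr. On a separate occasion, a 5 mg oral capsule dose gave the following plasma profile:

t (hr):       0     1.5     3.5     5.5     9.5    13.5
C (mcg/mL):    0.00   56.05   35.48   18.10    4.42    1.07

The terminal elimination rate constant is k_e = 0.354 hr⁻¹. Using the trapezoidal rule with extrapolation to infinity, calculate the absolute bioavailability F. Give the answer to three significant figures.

F = 0.370

Trapezoidal AUC_0→13.5 (oral capsule):
  [0→1.5]: (0.00+56.05)/2 × 1.5 = 42.0375
  [1.5→3.5]: (56.05+35.48)/2 × 2 = 91.53
  [3.5→5.5]: (35.48+18.10)/2 × 2 = 53.58
  [5.5→9.5]: (18.10+4.42)/2 × 4 = 45.04
  [9.5→13.5]: (4.42+1.07)/2 × 4 = 10.98
  Sum = 243.1675 mcg/mL·hr
Tail: C_last/k_e = 1.07/0.354 = 3.023
AUC_0→∞ (oral capsule) = 243.1675 + 3.023 = 246.1905 mcg/mL·hr
F = (AUC_ev/D_ev)/(AUC_iv/D_iv) = (246.1905/5)/(665/5) = 49.2381/133 = 0.3702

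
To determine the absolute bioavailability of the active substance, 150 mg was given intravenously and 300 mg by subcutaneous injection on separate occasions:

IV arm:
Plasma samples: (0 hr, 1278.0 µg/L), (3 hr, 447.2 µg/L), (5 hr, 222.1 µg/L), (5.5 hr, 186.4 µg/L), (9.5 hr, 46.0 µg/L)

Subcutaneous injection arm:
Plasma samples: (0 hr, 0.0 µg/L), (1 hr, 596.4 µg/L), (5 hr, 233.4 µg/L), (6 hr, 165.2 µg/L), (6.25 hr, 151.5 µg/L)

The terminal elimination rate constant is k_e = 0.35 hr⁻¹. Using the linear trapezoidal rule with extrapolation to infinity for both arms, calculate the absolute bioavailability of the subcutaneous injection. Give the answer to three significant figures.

F = 0.332

Trapezoidal AUC_0→9.5 (IV):
  [0→3]: (1278.0+447.2)/2 × 3 = 2587.8
  [3→5]: (447.2+222.1)/2 × 2 = 669.3
  [5→5.5]: (222.1+186.4)/2 × 0.5 = 102.125
  [5.5→9.5]: (186.4+46.0)/2 × 4 = 464.8
  Sum = 3824.025 µg/L·hr
IV tail: 46.0/0.35 = 131.429; AUC_iv,0→∞ = 3824.025 + 131.429 = 3955.454 µg/L·hr
Trapezoidal AUC_0→6.25 (subcutaneous injection):
  [0→1]: (0.0+596.4)/2 × 1 = 298.2
  [1→5]: (596.4+233.4)/2 × 4 = 1659.6
  [5→6]: (233.4+165.2)/2 × 1 = 199.3
  [6→6.25]: (165.2+151.5)/2 × 0.25 = 39.5875
  Sum = 2196.6875 µg/L·hr
subcutaneous injection tail: 151.5/0.35 = 432.857; AUC_ev,0→∞ = 2196.6875 + 432.857 = 2629.5445 µg/L·hr
F = (AUC_ev/D_ev)/(AUC_iv/D_iv) = (2629.5445/300)/(3955.454/150) = 8.76515/26.3697 = 0.3324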